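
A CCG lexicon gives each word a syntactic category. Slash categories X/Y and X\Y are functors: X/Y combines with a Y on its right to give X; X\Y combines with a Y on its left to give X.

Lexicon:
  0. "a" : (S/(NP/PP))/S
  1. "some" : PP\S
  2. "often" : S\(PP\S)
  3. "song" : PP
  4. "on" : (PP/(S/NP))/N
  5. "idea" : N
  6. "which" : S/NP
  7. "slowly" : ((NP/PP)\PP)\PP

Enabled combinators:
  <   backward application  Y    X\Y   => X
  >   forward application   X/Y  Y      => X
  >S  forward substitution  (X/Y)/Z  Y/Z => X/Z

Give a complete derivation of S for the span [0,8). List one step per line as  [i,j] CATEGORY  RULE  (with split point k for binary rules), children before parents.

[0,1] (S/(NP/PP))/S  lex  "a"
[1,2] PP\S  lex  "some"
[2,3] S\(PP\S)  lex  "often"
[1,3] S  <  k=2
[0,3] S/(NP/PP)  >  k=1
[3,4] PP  lex  "song"
[4,5] (PP/(S/NP))/N  lex  "on"
[5,6] N  lex  "idea"
[4,6] PP/(S/NP)  >  k=5
[6,7] S/NP  lex  "which"
[4,7] PP  >  k=6
[7,8] ((NP/PP)\PP)\PP  lex  "slowly"
[4,8] (NP/PP)\PP  <  k=7
[3,8] NP/PP  <  k=4
[0,8] S  >  k=3

[0,8] S   >
  [0,3] S/(NP/PP)   >
    [0,1] "a" : (S/(NP/PP))/S
    [1,3] S   <
      [1,2] "some" : PP\S
      [2,3] "often" : S\(PP\S)
  [3,8] NP/PP   <
    [3,4] "song" : PP
    [4,8] (NP/PP)\PP   <
      [4,7] PP   >
        [4,6] PP/(S/NP)   >
          [4,5] "on" : (PP/(S/NP))/N
          [5,6] "idea" : N
        [6,7] "which" : S/NP
      [7,8] "slowly" : ((NP/PP)\PP)\PP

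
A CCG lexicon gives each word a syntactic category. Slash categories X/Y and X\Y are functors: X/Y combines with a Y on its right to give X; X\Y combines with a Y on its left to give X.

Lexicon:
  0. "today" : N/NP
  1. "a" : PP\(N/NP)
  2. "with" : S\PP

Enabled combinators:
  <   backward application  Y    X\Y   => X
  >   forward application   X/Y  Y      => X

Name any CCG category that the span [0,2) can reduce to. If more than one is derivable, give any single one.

[0,3] S   <
  [0,2] PP   <
    [0,1] "today" : N/NP
    [1,2] "a" : PP\(N/NP)
  [2,3] "with" : S\PP

PP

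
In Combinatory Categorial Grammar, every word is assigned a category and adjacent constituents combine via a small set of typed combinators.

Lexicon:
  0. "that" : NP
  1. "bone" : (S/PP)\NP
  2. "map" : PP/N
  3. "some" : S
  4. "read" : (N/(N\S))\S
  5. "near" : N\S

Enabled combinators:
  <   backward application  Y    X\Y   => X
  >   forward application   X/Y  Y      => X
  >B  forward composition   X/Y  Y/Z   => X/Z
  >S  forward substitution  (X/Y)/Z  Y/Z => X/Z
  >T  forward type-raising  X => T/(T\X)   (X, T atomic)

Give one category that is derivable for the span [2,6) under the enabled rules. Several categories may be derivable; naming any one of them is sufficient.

PP

[0,6] S   >
  [0,2] S/PP   <
    [0,1] "that" : NP
    [1,2] "bone" : (S/PP)\NP
  [2,6] PP   >
    [2,3] "map" : PP/N
    [3,6] N   >
      [3,5] N/(N\S)   <
        [3,4] "some" : S
        [4,5] "read" : (N/(N\S))\S
      [5,6] "near" : N\S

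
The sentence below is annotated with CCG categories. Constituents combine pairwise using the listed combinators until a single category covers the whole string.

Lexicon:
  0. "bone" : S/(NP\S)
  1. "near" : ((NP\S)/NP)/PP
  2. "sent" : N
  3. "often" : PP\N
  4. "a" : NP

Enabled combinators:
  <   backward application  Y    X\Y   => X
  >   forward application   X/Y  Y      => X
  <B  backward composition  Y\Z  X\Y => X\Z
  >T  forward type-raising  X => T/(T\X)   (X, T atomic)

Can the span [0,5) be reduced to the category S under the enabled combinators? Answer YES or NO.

YES

[0,5] S   >
  [0,1] "bone" : S/(NP\S)
  [1,5] NP\S   >
    [1,4] (NP\S)/NP   >
      [1,2] "near" : ((NP\S)/NP)/PP
      [2,4] PP   >
        [2,3] PP/(PP\N)   >T
          [2,3] "sent" : N
        [3,4] "often" : PP\N
    [4,5] "a" : NP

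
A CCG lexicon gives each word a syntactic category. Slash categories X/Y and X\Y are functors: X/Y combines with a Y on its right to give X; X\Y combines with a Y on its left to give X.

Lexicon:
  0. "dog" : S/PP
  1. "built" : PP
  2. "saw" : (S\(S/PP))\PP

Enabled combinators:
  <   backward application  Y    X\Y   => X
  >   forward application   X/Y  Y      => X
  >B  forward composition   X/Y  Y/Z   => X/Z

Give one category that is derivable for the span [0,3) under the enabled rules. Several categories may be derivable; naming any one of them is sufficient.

[0,3] S   <
  [0,1] "dog" : S/PP
  [1,3] S\(S/PP)   <
    [1,2] "built" : PP
    [2,3] "saw" : (S\(S/PP))\PP

S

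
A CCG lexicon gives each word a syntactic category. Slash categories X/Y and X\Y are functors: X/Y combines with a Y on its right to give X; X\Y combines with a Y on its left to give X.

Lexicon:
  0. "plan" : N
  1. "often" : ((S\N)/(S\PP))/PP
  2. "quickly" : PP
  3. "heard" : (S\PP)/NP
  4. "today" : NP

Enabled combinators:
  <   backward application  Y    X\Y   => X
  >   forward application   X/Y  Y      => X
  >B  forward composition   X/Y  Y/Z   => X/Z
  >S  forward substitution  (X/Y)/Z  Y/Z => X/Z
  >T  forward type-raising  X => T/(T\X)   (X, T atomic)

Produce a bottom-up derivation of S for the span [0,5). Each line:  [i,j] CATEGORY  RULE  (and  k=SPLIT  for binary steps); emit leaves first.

[0,5] S   <
  [0,1] "plan" : N
  [1,5] S\N   >
    [1,3] (S\N)/(S\PP)   >
      [1,2] "often" : ((S\N)/(S\PP))/PP
      [2,3] "quickly" : PP
    [3,5] S\PP   >
      [3,4] "heard" : (S\PP)/NP
      [4,5] "today" : NP

[0,1] N  lex  "plan"
[1,2] ((S\N)/(S\PP))/PP  lex  "often"
[2,3] PP  lex  "quickly"
[1,3] (S\N)/(S\PP)  >  k=2
[3,4] (S\PP)/NP  lex  "heard"
[4,5] NP  lex  "today"
[3,5] S\PP  >  k=4
[1,5] S\N  >  k=3
[0,5] S  <  k=1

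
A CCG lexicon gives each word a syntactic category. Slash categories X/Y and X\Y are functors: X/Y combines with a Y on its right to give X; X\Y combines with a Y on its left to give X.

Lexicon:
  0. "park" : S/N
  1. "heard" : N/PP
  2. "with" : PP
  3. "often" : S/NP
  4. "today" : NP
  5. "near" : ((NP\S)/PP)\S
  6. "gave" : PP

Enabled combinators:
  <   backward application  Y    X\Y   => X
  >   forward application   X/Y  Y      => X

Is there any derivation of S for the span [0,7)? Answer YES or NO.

S/N N/PP PP S/NP NP ((NP\S)/PP)\S PP
CKY chart[0,7] = {NP}; S ∉ chart

NO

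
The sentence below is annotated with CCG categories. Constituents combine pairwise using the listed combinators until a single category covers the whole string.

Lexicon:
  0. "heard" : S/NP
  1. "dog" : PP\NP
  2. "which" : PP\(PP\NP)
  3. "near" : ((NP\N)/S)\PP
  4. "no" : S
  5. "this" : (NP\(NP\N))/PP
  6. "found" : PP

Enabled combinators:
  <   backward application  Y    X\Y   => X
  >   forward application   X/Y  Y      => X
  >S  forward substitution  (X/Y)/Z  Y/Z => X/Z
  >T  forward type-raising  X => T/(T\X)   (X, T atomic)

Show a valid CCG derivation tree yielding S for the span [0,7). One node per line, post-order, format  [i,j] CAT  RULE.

[0,7] S   >
  [0,1] "heard" : S/NP
  [1,7] NP   <
    [1,5] NP\N   >
      [1,4] (NP\N)/S   <
        [1,3] PP   <
          [1,2] "dog" : PP\NP
          [2,3] "which" : PP\(PP\NP)
        [3,4] "near" : ((NP\N)/S)\PP
      [4,5] "no" : S
    [5,7] NP\(NP\N)   >
      [5,6] "this" : (NP\(NP\N))/PP
      [6,7] "found" : PP

[0,1] S/NP  lex  "heard"
[1,2] PP\NP  lex  "dog"
[2,3] PP\(PP\NP)  lex  "which"
[1,3] PP  <  k=2
[3,4] ((NP\N)/S)\PP  lex  "near"
[1,4] (NP\N)/S  <  k=3
[4,5] S  lex  "no"
[1,5] NP\N  >  k=4
[5,6] (NP\(NP\N))/PP  lex  "this"
[6,7] PP  lex  "found"
[5,7] NP\(NP\N)  >  k=6
[1,7] NP  <  k=5
[0,7] S  >  k=1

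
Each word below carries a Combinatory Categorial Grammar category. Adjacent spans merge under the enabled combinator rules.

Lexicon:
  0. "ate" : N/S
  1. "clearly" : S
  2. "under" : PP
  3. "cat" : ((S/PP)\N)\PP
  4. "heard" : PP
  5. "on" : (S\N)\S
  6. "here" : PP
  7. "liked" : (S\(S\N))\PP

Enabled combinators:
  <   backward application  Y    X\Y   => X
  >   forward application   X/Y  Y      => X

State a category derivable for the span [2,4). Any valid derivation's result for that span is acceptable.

[0,8] S   <
  [0,6] S\N   <
    [0,5] S   >
      [0,4] S/PP   <
        [0,2] N   >
          [0,1] "ate" : N/S
          [1,2] "clearly" : S
        [2,4] (S/PP)\N   <
          [2,3] "under" : PP
          [3,4] "cat" : ((S/PP)\N)\PP
      [4,5] "heard" : PP
    [5,6] "on" : (S\N)\S
  [6,8] S\(S\N)   <
    [6,7] "here" : PP
    [7,8] "liked" : (S\(S\N))\PP

(S/PP)\N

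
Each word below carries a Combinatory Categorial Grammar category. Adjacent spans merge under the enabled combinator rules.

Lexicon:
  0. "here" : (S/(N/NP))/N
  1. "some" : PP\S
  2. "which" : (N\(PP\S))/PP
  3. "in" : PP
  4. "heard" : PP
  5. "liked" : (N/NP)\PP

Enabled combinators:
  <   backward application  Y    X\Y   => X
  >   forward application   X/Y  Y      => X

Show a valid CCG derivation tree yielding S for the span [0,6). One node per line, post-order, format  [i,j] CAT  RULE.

[0,6] S   >
  [0,4] S/(N/NP)   >
    [0,1] "here" : (S/(N/NP))/N
    [1,4] N   <
      [1,2] "some" : PP\S
      [2,4] N\(PP\S)   >
        [2,3] "which" : (N\(PP\S))/PP
        [3,4] "in" : PP
  [4,6] N/NP   <
    [4,5] "heard" : PP
    [5,6] "liked" : (N/NP)\PP

[0,1] (S/(N/NP))/N  lex  "here"
[1,2] PP\S  lex  "some"
[2,3] (N\(PP\S))/PP  lex  "which"
[3,4] PP  lex  "in"
[2,4] N\(PP\S)  >  k=3
[1,4] N  <  k=2
[0,4] S/(N/NP)  >  k=1
[4,5] PP  lex  "heard"
[5,6] (N/NP)\PP  lex  "liked"
[4,6] N/NP  <  k=5
[0,6] S  >  k=4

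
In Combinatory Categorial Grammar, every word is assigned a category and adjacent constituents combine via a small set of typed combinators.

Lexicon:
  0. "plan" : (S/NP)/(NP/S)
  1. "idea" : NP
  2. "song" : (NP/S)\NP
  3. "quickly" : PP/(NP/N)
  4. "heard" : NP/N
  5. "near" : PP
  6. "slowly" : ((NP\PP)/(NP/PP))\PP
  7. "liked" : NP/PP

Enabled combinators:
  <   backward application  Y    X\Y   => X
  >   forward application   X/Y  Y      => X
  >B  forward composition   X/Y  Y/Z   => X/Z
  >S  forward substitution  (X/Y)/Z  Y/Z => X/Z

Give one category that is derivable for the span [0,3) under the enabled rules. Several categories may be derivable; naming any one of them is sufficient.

S/NP

[0,8] S   >
  [0,3] S/NP   >
    [0,1] "plan" : (S/NP)/(NP/S)
    [1,3] NP/S   <
      [1,2] "idea" : NP
      [2,3] "song" : (NP/S)\NP
  [3,8] NP   <
    [3,5] PP   >
      [3,4] "quickly" : PP/(NP/N)
      [4,5] "heard" : NP/N
    [5,8] NP\PP   >
      [5,7] (NP\PP)/(NP/PP)   <
        [5,6] "near" : PP
        [6,7] "slowly" : ((NP\PP)/(NP/PP))\PP
      [7,8] "liked" : NP/PP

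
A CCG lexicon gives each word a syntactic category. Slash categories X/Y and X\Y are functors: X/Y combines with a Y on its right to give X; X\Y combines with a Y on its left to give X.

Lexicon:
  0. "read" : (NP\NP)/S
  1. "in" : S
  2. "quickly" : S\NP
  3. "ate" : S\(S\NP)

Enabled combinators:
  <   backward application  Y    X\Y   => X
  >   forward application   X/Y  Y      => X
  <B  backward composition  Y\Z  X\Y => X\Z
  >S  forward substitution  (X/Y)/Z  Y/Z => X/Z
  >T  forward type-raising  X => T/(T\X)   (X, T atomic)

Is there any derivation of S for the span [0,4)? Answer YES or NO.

[0,4] S   <
  [0,3] S\NP   <B
    [0,2] NP\NP   >
      [0,1] "read" : (NP\NP)/S
      [1,2] "in" : S
    [2,3] "quickly" : S\NP
  [3,4] "ate" : S\(S\NP)

YES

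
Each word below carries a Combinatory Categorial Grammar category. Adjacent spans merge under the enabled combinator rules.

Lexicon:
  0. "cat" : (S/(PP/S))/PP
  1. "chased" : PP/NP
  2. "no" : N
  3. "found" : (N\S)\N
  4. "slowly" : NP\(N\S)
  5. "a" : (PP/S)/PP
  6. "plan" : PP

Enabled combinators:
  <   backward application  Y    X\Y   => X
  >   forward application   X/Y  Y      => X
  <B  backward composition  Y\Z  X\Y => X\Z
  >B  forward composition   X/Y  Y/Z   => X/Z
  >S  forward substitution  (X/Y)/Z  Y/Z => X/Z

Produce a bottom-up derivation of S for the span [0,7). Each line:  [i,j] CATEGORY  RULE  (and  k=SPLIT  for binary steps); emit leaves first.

[0,1] (S/(PP/S))/PP  lex  "cat"
[1,2] PP/NP  lex  "chased"
[2,3] N  lex  "no"
[3,4] (N\S)\N  lex  "found"
[2,4] N\S  <  k=3
[4,5] NP\(N\S)  lex  "slowly"
[2,5] NP  <  k=4
[1,5] PP  >  k=2
[0,5] S/(PP/S)  >  k=1
[5,6] (PP/S)/PP  lex  "a"
[6,7] PP  lex  "plan"
[5,7] PP/S  >  k=6
[0,7] S  >  k=5

[0,7] S   >
  [0,5] S/(PP/S)   >
    [0,1] "cat" : (S/(PP/S))/PP
    [1,5] PP   >
      [1,2] "chased" : PP/NP
      [2,5] NP   <
        [2,4] N\S   <
          [2,3] "no" : N
          [3,4] "found" : (N\S)\N
        [4,5] "slowly" : NP\(N\S)
  [5,7] PP/S   >
    [5,6] "a" : (PP/S)/PP
    [6,7] "plan" : PP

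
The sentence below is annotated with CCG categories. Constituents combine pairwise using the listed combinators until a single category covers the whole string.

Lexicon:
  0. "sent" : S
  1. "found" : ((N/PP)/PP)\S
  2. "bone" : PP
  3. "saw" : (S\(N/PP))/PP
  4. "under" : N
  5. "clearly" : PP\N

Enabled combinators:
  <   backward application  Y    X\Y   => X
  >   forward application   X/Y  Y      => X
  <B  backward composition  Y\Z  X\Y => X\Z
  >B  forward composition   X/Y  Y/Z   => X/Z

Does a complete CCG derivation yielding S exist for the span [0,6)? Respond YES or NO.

[0,6] S   <
  [0,3] N/PP   >
    [0,2] (N/PP)/PP   <
      [0,1] "sent" : S
      [1,2] "found" : ((N/PP)/PP)\S
    [2,3] "bone" : PP
  [3,6] S\(N/PP)   >
    [3,4] "saw" : (S\(N/PP))/PP
    [4,6] PP   <
      [4,5] "under" : N
      [5,6] "clearly" : PP\N

YES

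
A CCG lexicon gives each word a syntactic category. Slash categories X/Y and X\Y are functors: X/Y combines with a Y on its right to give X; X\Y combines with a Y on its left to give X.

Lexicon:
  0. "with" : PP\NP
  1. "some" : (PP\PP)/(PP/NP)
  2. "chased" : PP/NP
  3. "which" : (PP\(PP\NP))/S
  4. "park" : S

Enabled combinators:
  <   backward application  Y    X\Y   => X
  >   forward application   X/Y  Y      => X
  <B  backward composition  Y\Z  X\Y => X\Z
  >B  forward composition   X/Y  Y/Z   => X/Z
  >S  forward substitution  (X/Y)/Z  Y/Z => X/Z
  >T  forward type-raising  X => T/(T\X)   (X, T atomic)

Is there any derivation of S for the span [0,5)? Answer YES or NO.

PP\NP (PP\PP)/(PP/NP) PP/NP (PP\(PP\NP))/S S
CKY chart[0,5] = {N/(N\PP), NP/(NP\PP), PP, PP/(PP\PP), S/(S\PP)}; S ∉ chart

NO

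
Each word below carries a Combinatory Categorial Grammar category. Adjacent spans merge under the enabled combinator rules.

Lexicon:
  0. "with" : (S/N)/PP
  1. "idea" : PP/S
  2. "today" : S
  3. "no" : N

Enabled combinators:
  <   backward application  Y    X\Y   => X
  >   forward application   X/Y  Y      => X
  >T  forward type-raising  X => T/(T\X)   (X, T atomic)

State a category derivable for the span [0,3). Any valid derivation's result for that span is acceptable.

S/N

[0,4] S   >
  [0,3] S/N   >
    [0,1] "with" : (S/N)/PP
    [1,3] PP   >
      [1,2] "idea" : PP/S
      [2,3] "today" : S
  [3,4] "no" : N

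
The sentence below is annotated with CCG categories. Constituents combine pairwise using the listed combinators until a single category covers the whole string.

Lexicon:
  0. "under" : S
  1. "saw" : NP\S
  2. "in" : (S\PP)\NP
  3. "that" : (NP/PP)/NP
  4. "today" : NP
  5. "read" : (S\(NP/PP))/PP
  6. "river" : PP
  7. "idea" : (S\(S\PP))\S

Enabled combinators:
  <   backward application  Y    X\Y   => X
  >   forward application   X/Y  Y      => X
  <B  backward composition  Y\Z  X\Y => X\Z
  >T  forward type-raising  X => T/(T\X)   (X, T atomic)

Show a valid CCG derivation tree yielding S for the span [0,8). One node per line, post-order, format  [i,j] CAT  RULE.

[0,1] S  lex  "under"
[1,2] NP\S  lex  "saw"
[0,2] NP  <  k=1
[2,3] (S\PP)\NP  lex  "in"
[0,3] S\PP  <  k=2
[3,4] (NP/PP)/NP  lex  "that"
[4,5] NP  lex  "today"
[3,5] NP/PP  >  k=4
[5,6] (S\(NP/PP))/PP  lex  "read"
[6,7] PP  lex  "river"
[5,7] S\(NP/PP)  >  k=6
[3,7] S  <  k=5
[7,8] (S\(S\PP))\S  lex  "idea"
[3,8] S\(S\PP)  <  k=7
[0,8] S  <  k=3

[0,8] S   <
  [0,3] S\PP   <
    [0,2] NP   <
      [0,1] "under" : S
      [1,2] "saw" : NP\S
    [2,3] "in" : (S\PP)\NP
  [3,8] S\(S\PP)   <
    [3,7] S   <
      [3,5] NP/PP   >
        [3,4] "that" : (NP/PP)/NP
        [4,5] "today" : NP
      [5,7] S\(NP/PP)   >
        [5,6] "read" : (S\(NP/PP))/PP
        [6,7] "river" : PP
    [7,8] "idea" : (S\(S\PP))\S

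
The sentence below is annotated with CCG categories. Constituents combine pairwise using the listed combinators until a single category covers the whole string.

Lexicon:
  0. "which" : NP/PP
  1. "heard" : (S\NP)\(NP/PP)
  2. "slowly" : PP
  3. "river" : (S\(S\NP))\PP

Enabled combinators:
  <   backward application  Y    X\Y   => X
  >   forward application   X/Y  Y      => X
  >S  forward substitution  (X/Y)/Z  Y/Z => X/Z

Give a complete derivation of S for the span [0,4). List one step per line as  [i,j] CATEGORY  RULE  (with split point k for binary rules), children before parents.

[0,1] NP/PP  lex  "which"
[1,2] (S\NP)\(NP/PP)  lex  "heard"
[0,2] S\NP  <  k=1
[2,3] PP  lex  "slowly"
[3,4] (S\(S\NP))\PP  lex  "river"
[2,4] S\(S\NP)  <  k=3
[0,4] S  <  k=2

[0,4] S   <
  [0,2] S\NP   <
    [0,1] "which" : NP/PP
    [1,2] "heard" : (S\NP)\(NP/PP)
  [2,4] S\(S\NP)   <
    [2,3] "slowly" : PP
    [3,4] "river" : (S\(S\NP))\PP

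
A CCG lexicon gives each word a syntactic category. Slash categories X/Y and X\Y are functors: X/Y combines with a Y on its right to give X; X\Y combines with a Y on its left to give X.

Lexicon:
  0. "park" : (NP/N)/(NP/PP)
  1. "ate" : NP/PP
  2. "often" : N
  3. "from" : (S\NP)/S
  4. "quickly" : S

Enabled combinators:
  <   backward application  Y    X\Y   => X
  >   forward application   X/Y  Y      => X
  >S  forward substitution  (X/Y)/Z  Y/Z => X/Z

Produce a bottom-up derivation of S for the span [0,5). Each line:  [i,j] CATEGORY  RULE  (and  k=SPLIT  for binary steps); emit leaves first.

[0,1] (NP/N)/(NP/PP)  lex  "park"
[1,2] NP/PP  lex  "ate"
[0,2] NP/N  >  k=1
[2,3] N  lex  "often"
[0,3] NP  >  k=2
[3,4] (S\NP)/S  lex  "from"
[4,5] S  lex  "quickly"
[3,5] S\NP  >  k=4
[0,5] S  <  k=3

[0,5] S   <
  [0,3] NP   >
    [0,2] NP/N   >
      [0,1] "park" : (NP/N)/(NP/PP)
      [1,2] "ate" : NP/PP
    [2,3] "often" : N
  [3,5] S\NP   >
    [3,4] "from" : (S\NP)/S
    [4,5] "quickly" : S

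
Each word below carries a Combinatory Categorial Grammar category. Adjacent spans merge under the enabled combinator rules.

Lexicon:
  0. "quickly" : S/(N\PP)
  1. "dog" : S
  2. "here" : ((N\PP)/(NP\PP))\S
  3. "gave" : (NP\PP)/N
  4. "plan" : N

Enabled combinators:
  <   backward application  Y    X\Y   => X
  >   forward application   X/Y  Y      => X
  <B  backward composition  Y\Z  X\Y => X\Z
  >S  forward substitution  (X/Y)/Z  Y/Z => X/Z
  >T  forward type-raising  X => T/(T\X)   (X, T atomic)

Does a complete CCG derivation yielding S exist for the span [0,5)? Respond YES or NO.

YES

[0,5] S   >
  [0,1] "quickly" : S/(N\PP)
  [1,5] N\PP   >
    [1,3] (N\PP)/(NP\PP)   <
      [1,2] "dog" : S
      [2,3] "here" : ((N\PP)/(NP\PP))\S
    [3,5] NP\PP   >
      [3,4] "gave" : (NP\PP)/N
      [4,5] "plan" : N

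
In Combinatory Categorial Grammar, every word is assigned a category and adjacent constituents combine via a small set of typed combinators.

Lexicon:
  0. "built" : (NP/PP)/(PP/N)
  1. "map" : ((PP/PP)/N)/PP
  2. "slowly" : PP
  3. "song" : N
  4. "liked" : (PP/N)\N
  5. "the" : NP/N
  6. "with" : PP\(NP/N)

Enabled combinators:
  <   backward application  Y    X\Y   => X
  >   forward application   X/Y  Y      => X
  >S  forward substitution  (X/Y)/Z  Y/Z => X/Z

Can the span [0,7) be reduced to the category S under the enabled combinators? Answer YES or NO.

NO

(NP/PP)/(PP/N) ((PP/PP)/N)/PP PP N (PP/N)\N NP/N PP\(NP/N)
CKY chart[0,7] = {NP}; S ∉ chart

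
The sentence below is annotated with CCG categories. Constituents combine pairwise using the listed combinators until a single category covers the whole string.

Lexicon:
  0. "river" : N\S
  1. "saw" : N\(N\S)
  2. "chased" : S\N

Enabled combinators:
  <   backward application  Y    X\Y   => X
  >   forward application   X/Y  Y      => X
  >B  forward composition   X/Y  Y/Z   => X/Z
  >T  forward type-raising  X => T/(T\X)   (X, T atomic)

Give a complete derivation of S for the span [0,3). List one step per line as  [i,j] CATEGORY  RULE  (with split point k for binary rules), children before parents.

[0,3] S   <
  [0,2] N   <
    [0,1] "river" : N\S
    [1,2] "saw" : N\(N\S)
  [2,3] "chased" : S\N

[0,1] N\S  lex  "river"
[1,2] N\(N\S)  lex  "saw"
[0,2] N  <  k=1
[2,3] S\N  lex  "chased"
[0,3] S  <  k=2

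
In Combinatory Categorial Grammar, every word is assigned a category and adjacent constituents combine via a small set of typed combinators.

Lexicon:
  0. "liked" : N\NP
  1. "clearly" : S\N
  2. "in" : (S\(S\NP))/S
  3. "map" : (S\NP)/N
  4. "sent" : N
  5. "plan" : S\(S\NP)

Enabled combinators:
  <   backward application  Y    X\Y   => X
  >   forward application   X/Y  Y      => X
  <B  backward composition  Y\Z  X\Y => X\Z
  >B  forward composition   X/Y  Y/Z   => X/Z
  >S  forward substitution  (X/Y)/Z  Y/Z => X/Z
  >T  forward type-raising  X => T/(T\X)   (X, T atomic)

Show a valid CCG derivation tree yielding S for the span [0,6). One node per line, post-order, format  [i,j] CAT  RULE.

[0,6] S   <
  [0,2] S\NP   <B
    [0,1] "liked" : N\NP
    [1,2] "clearly" : S\N
  [2,6] S\(S\NP)   >
    [2,3] "in" : (S\(S\NP))/S
    [3,6] S   <
      [3,5] S\NP   >
        [3,4] "map" : (S\NP)/N
        [4,5] "sent" : N
      [5,6] "plan" : S\(S\NP)

[0,1] N\NP  lex  "liked"
[1,2] S\N  lex  "clearly"
[0,2] S\NP  <B  k=1
[2,3] (S\(S\NP))/S  lex  "in"
[3,4] (S\NP)/N  lex  "map"
[4,5] N  lex  "sent"
[3,5] S\NP  >  k=4
[5,6] S\(S\NP)  lex  "plan"
[3,6] S  <  k=5
[2,6] S\(S\NP)  >  k=3
[0,6] S  <  k=2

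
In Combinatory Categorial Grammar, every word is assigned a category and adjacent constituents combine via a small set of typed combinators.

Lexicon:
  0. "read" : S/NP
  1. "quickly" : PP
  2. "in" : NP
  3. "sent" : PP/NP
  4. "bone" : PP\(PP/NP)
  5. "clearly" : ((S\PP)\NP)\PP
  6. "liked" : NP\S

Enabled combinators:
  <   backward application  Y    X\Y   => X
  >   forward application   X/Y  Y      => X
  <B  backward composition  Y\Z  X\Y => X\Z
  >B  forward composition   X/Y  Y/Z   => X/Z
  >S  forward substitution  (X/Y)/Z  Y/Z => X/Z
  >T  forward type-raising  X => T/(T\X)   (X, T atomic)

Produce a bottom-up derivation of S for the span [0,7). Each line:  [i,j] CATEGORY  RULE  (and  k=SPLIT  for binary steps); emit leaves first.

[0,7] S   >
  [0,1] "read" : S/NP
  [1,7] NP   <
    [1,6] S   >
      [1,2] S/(S\PP)   >T
        [1,2] "quickly" : PP
      [2,6] S\PP   <
        [2,3] "in" : NP
        [3,6] (S\PP)\NP   <
          [3,5] PP   <
            [3,4] "sent" : PP/NP
            [4,5] "bone" : PP\(PP/NP)
          [5,6] "clearly" : ((S\PP)\NP)\PP
    [6,7] "liked" : NP\S

[0,1] S/NP  lex  "read"
[1,2] PP  lex  "quickly"
[1,2] S/(S\PP)  >T
[2,3] NP  lex  "in"
[3,4] PP/NP  lex  "sent"
[4,5] PP\(PP/NP)  lex  "bone"
[3,5] PP  <  k=4
[5,6] ((S\PP)\NP)\PP  lex  "clearly"
[3,6] (S\PP)\NP  <  k=5
[2,6] S\PP  <  k=3
[1,6] S  >  k=2
[6,7] NP\S  lex  "liked"
[1,7] NP  <  k=6
[0,7] S  >  k=1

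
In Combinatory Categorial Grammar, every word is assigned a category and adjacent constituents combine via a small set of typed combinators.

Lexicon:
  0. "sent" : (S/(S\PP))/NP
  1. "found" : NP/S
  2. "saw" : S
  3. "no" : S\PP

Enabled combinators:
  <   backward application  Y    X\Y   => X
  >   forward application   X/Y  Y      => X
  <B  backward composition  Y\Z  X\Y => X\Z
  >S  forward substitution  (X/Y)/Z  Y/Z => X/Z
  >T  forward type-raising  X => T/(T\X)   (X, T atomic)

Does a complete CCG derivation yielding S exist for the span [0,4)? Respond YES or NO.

[0,4] S   >
  [0,3] S/(S\PP)   >
    [0,1] "sent" : (S/(S\PP))/NP
    [1,3] NP   >
      [1,2] "found" : NP/S
      [2,3] "saw" : S
  [3,4] "no" : S\PP

YES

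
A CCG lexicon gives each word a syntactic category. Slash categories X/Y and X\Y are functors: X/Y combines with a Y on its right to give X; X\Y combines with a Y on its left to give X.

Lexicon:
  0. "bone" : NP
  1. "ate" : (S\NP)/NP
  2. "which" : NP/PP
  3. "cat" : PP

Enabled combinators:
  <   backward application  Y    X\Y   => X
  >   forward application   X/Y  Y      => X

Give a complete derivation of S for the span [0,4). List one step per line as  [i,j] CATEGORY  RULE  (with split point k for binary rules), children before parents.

[0,4] S   <
  [0,1] "bone" : NP
  [1,4] S\NP   >
    [1,2] "ate" : (S\NP)/NP
    [2,4] NP   >
      [2,3] "which" : NP/PP
      [3,4] "cat" : PP

[0,1] NP  lex  "bone"
[1,2] (S\NP)/NP  lex  "ate"
[2,3] NP/PP  lex  "which"
[3,4] PP  lex  "cat"
[2,4] NP  >  k=3
[1,4] S\NP  >  k=2
[0,4] S  <  k=1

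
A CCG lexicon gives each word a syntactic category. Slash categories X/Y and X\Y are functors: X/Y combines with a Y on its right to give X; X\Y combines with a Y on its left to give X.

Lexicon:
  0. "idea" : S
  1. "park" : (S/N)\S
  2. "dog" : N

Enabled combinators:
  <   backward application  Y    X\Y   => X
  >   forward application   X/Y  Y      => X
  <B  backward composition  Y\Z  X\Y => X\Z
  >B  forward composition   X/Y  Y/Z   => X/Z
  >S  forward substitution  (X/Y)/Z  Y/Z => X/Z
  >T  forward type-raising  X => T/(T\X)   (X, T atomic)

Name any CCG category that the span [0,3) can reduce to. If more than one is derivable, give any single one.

S

[0,3] S   >
  [0,2] S/N   <
    [0,1] "idea" : S
    [1,2] "park" : (S/N)\S
  [2,3] "dog" : N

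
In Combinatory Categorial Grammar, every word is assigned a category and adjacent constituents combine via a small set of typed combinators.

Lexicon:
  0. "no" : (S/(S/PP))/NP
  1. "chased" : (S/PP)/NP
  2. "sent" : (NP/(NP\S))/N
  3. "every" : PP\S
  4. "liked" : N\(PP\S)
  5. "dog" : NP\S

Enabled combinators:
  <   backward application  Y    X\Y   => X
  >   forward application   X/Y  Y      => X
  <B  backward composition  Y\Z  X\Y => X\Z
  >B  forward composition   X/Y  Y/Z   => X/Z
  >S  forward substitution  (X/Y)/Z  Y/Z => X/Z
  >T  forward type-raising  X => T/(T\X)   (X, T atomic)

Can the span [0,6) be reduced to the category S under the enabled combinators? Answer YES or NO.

YES

[0,6] S   >
  [0,2] S/NP   >S
    [0,1] "no" : (S/(S/PP))/NP
    [1,2] "chased" : (S/PP)/NP
  [2,6] NP   >
    [2,5] NP/(NP\S)   >
      [2,3] "sent" : (NP/(NP\S))/N
      [3,5] N   <
        [3,4] "every" : PP\S
        [4,5] "liked" : N\(PP\S)
    [5,6] "dog" : NP\S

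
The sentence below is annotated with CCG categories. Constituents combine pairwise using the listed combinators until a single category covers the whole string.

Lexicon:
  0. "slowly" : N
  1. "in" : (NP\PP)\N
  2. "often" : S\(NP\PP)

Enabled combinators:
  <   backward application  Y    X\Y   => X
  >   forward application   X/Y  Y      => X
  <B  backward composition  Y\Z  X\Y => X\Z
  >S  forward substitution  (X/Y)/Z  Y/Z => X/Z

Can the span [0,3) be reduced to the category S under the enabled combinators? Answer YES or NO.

YES

[0,3] S   <
  [0,2] NP\PP   <
    [0,1] "slowly" : N
    [1,2] "in" : (NP\PP)\N
  [2,3] "often" : S\(NP\PP)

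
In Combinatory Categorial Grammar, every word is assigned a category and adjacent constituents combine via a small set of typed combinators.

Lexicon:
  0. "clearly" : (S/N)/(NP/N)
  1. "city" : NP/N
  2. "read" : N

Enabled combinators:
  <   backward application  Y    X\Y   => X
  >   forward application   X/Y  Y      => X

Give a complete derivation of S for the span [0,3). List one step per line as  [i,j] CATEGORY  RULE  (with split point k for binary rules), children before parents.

[0,1] (S/N)/(NP/N)  lex  "clearly"
[1,2] NP/N  lex  "city"
[0,2] S/N  >  k=1
[2,3] N  lex  "read"
[0,3] S  >  k=2

[0,3] S   >
  [0,2] S/N   >
    [0,1] "clearly" : (S/N)/(NP/N)
    [1,2] "city" : NP/N
  [2,3] "read" : N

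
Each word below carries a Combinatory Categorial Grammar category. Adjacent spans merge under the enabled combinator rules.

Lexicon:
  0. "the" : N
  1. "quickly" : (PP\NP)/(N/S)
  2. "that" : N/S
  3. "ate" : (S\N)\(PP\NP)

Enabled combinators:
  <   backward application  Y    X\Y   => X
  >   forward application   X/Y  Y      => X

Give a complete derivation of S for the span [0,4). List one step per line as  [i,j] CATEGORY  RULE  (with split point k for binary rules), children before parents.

[0,4] S   <
  [0,1] "the" : N
  [1,4] S\N   <
    [1,3] PP\NP   >
      [1,2] "quickly" : (PP\NP)/(N/S)
      [2,3] "that" : N/S
    [3,4] "ate" : (S\N)\(PP\NP)

[0,1] N  lex  "the"
[1,2] (PP\NP)/(N/S)  lex  "quickly"
[2,3] N/S  lex  "that"
[1,3] PP\NP  >  k=2
[3,4] (S\N)\(PP\NP)  lex  "ate"
[1,4] S\N  <  k=3
[0,4] S  <  k=1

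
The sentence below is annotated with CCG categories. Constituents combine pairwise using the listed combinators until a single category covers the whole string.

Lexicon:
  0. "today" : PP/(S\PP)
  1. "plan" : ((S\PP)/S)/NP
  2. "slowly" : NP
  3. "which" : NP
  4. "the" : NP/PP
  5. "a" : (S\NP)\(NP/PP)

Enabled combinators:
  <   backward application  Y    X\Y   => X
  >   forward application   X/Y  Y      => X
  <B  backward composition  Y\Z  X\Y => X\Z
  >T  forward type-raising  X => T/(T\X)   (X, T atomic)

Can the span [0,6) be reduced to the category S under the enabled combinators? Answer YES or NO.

NO

PP/(S\PP) ((S\PP)/S)/NP NP NP NP/PP (S\NP)\(NP/PP)
CKY chart[0,6] = {N/(N\PP), NP/(NP\PP), PP, PP/(PP\PP), S/(S\PP)}; S ∉ chart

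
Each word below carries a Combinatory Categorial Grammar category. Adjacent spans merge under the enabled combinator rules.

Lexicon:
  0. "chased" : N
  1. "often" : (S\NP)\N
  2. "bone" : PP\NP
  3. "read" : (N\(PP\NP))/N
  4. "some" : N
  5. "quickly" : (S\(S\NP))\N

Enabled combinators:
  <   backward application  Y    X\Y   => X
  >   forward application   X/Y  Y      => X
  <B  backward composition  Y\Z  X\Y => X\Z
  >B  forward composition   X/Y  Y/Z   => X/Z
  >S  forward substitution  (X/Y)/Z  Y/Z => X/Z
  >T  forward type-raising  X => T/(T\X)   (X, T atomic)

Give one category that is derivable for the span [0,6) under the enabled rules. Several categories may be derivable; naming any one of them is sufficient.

[0,6] S   <
  [0,2] S\NP   <
    [0,1] "chased" : N
    [1,2] "often" : (S\NP)\N
  [2,6] S\(S\NP)   <
    [2,5] N   <
      [2,3] "bone" : PP\NP
      [3,5] N\(PP\NP)   >
        [3,4] "read" : (N\(PP\NP))/N
        [4,5] "some" : N
    [5,6] "quickly" : (S\(S\NP))\N

S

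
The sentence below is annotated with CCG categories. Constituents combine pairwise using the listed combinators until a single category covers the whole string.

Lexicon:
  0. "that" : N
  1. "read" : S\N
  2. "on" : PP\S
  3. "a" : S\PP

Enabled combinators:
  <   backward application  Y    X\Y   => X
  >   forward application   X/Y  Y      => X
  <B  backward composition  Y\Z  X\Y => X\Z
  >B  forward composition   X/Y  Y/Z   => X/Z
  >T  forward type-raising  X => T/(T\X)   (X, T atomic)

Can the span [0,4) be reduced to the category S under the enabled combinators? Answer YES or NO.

[0,4] S   <
  [0,1] "that" : N
  [1,4] S\N   <B
    [1,3] PP\N   <B
      [1,2] "read" : S\N
      [2,3] "on" : PP\S
    [3,4] "a" : S\PP

YES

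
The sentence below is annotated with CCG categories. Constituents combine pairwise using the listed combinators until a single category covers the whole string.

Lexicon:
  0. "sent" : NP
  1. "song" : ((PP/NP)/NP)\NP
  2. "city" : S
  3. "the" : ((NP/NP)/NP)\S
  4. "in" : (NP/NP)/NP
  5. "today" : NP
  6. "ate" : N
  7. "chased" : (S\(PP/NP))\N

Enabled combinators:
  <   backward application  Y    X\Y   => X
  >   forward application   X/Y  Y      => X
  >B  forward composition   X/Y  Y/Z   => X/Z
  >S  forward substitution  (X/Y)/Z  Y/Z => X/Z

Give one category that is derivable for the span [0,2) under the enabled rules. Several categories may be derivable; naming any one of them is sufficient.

[0,8] S   <
  [0,6] PP/NP   >S
    [0,2] (PP/NP)/NP   <
      [0,1] "sent" : NP
      [1,2] "song" : ((PP/NP)/NP)\NP
    [2,6] NP/NP   >S
      [2,4] (NP/NP)/NP   <
        [2,3] "city" : S
        [3,4] "the" : ((NP/NP)/NP)\S
      [4,6] NP/NP   >
        [4,5] "in" : (NP/NP)/NP
        [5,6] "today" : NP
  [6,8] S\(PP/NP)   <
    [6,7] "ate" : N
    [7,8] "chased" : (S\(PP/NP))\N

(PP/NP)/NP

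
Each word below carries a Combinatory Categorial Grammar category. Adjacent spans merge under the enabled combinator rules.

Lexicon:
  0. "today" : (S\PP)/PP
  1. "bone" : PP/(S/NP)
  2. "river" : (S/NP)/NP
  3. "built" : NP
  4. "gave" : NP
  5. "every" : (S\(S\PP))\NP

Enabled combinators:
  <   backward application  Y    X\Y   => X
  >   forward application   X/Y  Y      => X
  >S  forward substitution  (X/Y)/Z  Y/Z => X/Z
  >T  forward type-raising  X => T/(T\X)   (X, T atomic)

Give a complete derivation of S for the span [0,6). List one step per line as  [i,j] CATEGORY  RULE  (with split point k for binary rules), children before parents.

[0,1] (S\PP)/PP  lex  "today"
[1,2] PP/(S/NP)  lex  "bone"
[2,3] (S/NP)/NP  lex  "river"
[3,4] NP  lex  "built"
[2,4] S/NP  >  k=3
[1,4] PP  >  k=2
[0,4] S\PP  >  k=1
[4,5] NP  lex  "gave"
[5,6] (S\(S\PP))\NP  lex  "every"
[4,6] S\(S\PP)  <  k=5
[0,6] S  <  k=4

[0,6] S   <
  [0,4] S\PP   >
    [0,1] "today" : (S\PP)/PP
    [1,4] PP   >
      [1,2] "bone" : PP/(S/NP)
      [2,4] S/NP   >
        [2,3] "river" : (S/NP)/NP
        [3,4] "built" : NP
  [4,6] S\(S\PP)   <
    [4,5] "gave" : NP
    [5,6] "every" : (S\(S\PP))\NP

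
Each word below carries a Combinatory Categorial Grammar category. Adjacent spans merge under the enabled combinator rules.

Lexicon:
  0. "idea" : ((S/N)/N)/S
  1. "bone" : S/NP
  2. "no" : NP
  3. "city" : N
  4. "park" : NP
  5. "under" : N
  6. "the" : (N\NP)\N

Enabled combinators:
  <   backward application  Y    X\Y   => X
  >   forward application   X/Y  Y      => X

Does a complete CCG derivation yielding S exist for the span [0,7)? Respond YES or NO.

[0,7] S   >
  [0,4] S/N   >
    [0,3] (S/N)/N   >
      [0,1] "idea" : ((S/N)/N)/S
      [1,3] S   >
        [1,2] "bone" : S/NP
        [2,3] "no" : NP
    [3,4] "city" : N
  [4,7] N   <
    [4,5] "park" : NP
    [5,7] N\NP   <
      [5,6] "under" : N
      [6,7] "the" : (N\NP)\N

YES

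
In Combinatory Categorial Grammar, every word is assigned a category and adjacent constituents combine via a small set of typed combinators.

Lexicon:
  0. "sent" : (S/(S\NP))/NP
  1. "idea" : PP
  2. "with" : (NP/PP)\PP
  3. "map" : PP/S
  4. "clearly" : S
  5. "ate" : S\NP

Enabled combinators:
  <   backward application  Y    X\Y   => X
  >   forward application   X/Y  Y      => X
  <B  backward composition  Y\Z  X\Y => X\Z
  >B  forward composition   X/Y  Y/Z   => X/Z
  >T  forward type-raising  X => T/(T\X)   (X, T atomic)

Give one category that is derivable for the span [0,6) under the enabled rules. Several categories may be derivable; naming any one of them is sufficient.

[0,6] S   >
  [0,5] S/(S\NP)   >
    [0,1] "sent" : (S/(S\NP))/NP
    [1,5] NP   >
      [1,3] NP/PP   <
        [1,2] "idea" : PP
        [2,3] "with" : (NP/PP)\PP
      [3,5] PP   >
        [3,4] "map" : PP/S
        [4,5] "clearly" : S
  [5,6] "ate" : S\NP

S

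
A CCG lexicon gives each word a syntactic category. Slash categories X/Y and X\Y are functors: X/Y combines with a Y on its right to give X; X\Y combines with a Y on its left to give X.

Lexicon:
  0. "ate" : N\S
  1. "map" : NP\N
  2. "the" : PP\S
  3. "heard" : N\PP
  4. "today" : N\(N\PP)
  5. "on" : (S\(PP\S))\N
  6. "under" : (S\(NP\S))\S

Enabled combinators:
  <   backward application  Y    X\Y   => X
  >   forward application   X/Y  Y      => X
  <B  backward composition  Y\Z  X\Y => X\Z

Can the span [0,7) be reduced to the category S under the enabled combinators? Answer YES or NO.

[0,7] S   <
  [0,2] NP\S   <B
    [0,1] "ate" : N\S
    [1,2] "map" : NP\N
  [2,7] S\(NP\S)   <
    [2,6] S   <
      [2,3] "the" : PP\S
      [3,6] S\(PP\S)   <
        [3,5] N   <
          [3,4] "heard" : N\PP
          [4,5] "today" : N\(N\PP)
        [5,6] "on" : (S\(PP\S))\N
    [6,7] "under" : (S\(NP\S))\S

YES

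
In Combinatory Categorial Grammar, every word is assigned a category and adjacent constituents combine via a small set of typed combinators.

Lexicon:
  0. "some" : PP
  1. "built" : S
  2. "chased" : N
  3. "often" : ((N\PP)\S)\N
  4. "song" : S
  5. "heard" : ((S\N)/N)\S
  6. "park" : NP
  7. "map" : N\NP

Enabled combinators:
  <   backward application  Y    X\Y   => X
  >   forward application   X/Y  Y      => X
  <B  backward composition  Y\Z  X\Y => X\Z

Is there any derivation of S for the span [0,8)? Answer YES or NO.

YES

[0,8] S   <
  [0,4] N   <
    [0,1] "some" : PP
    [1,4] N\PP   <
      [1,2] "built" : S
      [2,4] (N\PP)\S   <
        [2,3] "chased" : N
        [3,4] "often" : ((N\PP)\S)\N
  [4,8] S\N   >
    [4,6] (S\N)/N   <
      [4,5] "song" : S
      [5,6] "heard" : ((S\N)/N)\S
    [6,8] N   <
      [6,7] "park" : NP
      [7,8] "map" : N\NP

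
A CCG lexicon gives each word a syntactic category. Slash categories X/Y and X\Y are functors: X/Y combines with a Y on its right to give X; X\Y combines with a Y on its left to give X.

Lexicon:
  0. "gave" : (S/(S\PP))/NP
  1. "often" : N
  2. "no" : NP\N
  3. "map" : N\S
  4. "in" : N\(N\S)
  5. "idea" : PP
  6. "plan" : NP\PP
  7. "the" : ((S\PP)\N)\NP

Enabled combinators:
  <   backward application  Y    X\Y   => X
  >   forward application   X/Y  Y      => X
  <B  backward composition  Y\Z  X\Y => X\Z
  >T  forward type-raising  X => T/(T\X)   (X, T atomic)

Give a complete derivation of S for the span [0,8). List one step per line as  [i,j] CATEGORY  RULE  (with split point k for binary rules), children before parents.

[0,1] (S/(S\PP))/NP  lex  "gave"
[1,2] N  lex  "often"
[2,3] NP\N  lex  "no"
[1,3] NP  <  k=2
[0,3] S/(S\PP)  >  k=1
[3,4] N\S  lex  "map"
[4,5] N\(N\S)  lex  "in"
[3,5] N  <  k=4
[5,6] PP  lex  "idea"
[6,7] NP\PP  lex  "plan"
[5,7] NP  <  k=6
[7,8] ((S\PP)\N)\NP  lex  "the"
[5,8] (S\PP)\N  <  k=7
[3,8] S\PP  <  k=5
[0,8] S  >  k=3

[0,8] S   >
  [0,3] S/(S\PP)   >
    [0,1] "gave" : (S/(S\PP))/NP
    [1,3] NP   <
      [1,2] "often" : N
      [2,3] "no" : NP\N
  [3,8] S\PP   <
    [3,5] N   <
      [3,4] "map" : N\S
      [4,5] "in" : N\(N\S)
    [5,8] (S\PP)\N   <
      [5,7] NP   <
        [5,6] "idea" : PP
        [6,7] "plan" : NP\PP
      [7,8] "the" : ((S\PP)\N)\NP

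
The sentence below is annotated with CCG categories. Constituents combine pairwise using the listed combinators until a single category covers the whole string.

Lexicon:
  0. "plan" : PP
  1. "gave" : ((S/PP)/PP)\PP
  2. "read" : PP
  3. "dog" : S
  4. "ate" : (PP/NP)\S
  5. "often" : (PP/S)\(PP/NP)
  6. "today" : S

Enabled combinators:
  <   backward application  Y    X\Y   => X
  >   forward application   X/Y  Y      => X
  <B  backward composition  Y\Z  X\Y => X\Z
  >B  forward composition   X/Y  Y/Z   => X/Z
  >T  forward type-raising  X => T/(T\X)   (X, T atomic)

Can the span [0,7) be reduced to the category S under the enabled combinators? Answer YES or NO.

[0,7] S   >
  [0,3] S/PP   >
    [0,2] (S/PP)/PP   <
      [0,1] "plan" : PP
      [1,2] "gave" : ((S/PP)/PP)\PP
    [2,3] "read" : PP
  [3,7] PP   >
    [3,6] PP/S   <
      [3,5] PP/NP   <
        [3,4] "dog" : S
        [4,5] "ate" : (PP/NP)\S
      [5,6] "often" : (PP/S)\(PP/NP)
    [6,7] "today" : S

YES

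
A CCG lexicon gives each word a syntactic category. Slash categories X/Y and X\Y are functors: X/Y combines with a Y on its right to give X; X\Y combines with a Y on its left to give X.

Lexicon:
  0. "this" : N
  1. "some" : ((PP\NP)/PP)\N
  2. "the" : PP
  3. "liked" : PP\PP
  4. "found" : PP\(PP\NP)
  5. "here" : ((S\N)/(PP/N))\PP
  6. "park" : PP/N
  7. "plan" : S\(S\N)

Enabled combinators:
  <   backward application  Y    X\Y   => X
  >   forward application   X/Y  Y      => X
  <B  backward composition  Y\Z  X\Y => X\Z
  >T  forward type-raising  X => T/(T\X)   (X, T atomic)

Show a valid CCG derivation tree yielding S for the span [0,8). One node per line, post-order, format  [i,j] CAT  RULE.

[0,1] N  lex  "this"
[1,2] ((PP\NP)/PP)\N  lex  "some"
[0,2] (PP\NP)/PP  <  k=1
[2,3] PP  lex  "the"
[0,3] PP\NP  >  k=2
[3,4] PP\PP  lex  "liked"
[0,4] PP\NP  <B  k=3
[4,5] PP\(PP\NP)  lex  "found"
[0,5] PP  <  k=4
[5,6] ((S\N)/(PP/N))\PP  lex  "here"
[0,6] (S\N)/(PP/N)  <  k=5
[6,7] PP/N  lex  "park"
[0,7] S\N  >  k=6
[7,8] S\(S\N)  lex  "plan"
[0,8] S  <  k=7

[0,8] S   <
  [0,7] S\N   >
    [0,6] (S\N)/(PP/N)   <
      [0,5] PP   <
        [0,4] PP\NP   <B
          [0,3] PP\NP   >
            [0,2] (PP\NP)/PP   <
              [0,1] "this" : N
              [1,2] "some" : ((PP\NP)/PP)\N
            [2,3] "the" : PP
          [3,4] "liked" : PP\PP
        [4,5] "found" : PP\(PP\NP)
      [5,6] "here" : ((S\N)/(PP/N))\PP
    [6,7] "park" : PP/N
  [7,8] "plan" : S\(S\N)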